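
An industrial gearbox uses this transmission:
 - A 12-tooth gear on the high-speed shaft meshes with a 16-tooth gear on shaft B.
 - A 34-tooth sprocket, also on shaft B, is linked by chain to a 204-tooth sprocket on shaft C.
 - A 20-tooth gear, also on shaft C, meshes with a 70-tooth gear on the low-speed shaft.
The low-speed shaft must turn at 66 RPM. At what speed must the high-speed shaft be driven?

1848 RPM

Overall ratio R = 1.3333 × 6 × 3.5 = 28.
Required input speed = output speed × R = 66 × 28 = 1848 RPM.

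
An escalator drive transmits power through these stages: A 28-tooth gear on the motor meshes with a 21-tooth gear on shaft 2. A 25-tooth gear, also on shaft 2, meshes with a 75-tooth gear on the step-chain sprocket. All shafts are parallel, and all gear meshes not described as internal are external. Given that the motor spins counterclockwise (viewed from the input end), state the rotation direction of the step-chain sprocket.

the motor → shaft 2: external mesh, 1 reversal → CW.
shaft 2 → the step-chain sprocket: external mesh, 1 reversal → CCW.
2 reversals in total — an even number — so the step-chain sprocket turns the same way as the motor.

counterclockwise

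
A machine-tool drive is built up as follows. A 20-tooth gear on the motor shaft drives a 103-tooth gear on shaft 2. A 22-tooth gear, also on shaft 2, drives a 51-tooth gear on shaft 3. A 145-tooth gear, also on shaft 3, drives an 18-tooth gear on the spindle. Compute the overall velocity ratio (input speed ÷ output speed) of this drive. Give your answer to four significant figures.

Each stage contributes driven/driver: gear mesh 103/20 = 5.15, gear mesh 51/22 = 2.3182, gear mesh 18/145 = 0.12414.
Overall: 5.15 × 2.3182 × 0.12414 = 1.482.

1.482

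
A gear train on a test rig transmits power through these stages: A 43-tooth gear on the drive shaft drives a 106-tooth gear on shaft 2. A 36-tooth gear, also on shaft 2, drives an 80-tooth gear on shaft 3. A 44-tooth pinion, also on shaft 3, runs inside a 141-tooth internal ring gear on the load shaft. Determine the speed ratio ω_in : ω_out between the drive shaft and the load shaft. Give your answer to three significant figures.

Each stage contributes driven/driver: gear mesh 106/43 = 2.4651, gear mesh 80/36 = 2.2222, internal gear 141/44 = 3.2045.
Overall: 2.4651 × 2.2222 × 3.2045 = 17.555.

17.6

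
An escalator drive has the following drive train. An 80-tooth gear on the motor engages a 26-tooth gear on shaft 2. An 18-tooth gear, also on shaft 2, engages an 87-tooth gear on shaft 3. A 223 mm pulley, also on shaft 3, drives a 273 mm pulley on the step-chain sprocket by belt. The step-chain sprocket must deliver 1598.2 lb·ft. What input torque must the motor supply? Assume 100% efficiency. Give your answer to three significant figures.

Overall ratio R = 0.325 × 4.8333 × 1.2242 = 1.923.
Input torque = output torque / R = 1598.2 / 1.923 = 831.08 lb·ft.

831 lb·ft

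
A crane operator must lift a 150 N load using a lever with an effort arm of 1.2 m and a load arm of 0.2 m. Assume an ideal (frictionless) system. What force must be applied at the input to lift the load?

25 N

Lever MA = effort arm / load arm = 1.2/0.2 = 6.
Effort = load / MA = 150 / 6 = 25 N.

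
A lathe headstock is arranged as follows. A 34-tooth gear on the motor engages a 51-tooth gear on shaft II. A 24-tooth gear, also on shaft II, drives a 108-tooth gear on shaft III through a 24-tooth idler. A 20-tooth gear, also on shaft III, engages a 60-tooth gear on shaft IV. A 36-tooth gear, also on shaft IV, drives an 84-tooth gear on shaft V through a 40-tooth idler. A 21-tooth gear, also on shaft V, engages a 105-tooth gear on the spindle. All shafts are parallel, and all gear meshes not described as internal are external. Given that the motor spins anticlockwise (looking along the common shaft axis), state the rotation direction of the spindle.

clockwise

the motor → shaft II: external mesh, 1 reversal → CW.
shaft II → shaft III: driver → idler → driven is 2 external meshes, 2 reversals → CW.
shaft III → shaft IV: external mesh, 1 reversal → CCW.
shaft IV → shaft V: driver → idler → driven is 2 external meshes, 2 reversals → CCW.
shaft V → the spindle: external mesh, 1 reversal → CW.
7 reversals in total — an odd number — so the spindle turns opposite to the motor.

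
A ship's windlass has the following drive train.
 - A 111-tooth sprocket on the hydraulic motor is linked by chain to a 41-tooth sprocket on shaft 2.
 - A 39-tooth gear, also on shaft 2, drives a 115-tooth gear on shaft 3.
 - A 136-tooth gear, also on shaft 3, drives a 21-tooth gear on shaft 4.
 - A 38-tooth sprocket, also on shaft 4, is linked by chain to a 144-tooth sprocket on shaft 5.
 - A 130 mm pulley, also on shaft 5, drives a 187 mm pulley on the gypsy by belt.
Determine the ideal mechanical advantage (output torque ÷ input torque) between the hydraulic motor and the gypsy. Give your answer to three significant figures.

0.917

Each stage contributes driven/driver: chain 41/111 = 0.36937, gear mesh 115/39 = 2.9487, gear mesh 21/136 = 0.15441, chain 144/38 = 3.7895, belt 187/130 = 1.4385.
Overall: 0.36937 × 2.9487 × 0.15441 × 3.7895 × 1.4385 = 0.91675.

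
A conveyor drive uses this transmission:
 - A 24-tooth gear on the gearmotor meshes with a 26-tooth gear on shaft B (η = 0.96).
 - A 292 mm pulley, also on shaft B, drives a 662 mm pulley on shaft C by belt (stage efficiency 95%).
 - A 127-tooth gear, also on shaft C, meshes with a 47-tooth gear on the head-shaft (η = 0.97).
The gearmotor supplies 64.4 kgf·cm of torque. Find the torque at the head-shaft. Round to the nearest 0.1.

51.8 kgf·cm

gear mesh 26/24 = 1.0833 → τ = 64.4·1.0833·0.96 = 66.976 kgf·cm
belt 662/292 = 2.2671 → τ = 66.976·2.2671·0.95 = 144.25 kgf·cm
gear mesh 47/127 = 0.37008 → τ = 144.25·0.37008·0.97 = 51.783 kgf·cm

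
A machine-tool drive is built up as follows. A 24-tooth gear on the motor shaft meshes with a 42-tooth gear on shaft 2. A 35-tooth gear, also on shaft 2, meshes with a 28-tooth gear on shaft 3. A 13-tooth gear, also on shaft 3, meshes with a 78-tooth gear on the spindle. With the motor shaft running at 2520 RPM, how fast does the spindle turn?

300 RPM

gear mesh 42/24 = 1.75 → 2520/1.75 = 1440 RPM
gear mesh 28/35 = 0.8 → 1440/0.8 = 1800 RPM
gear mesh 78/13 = 6 → 1800/6 = 300 RPM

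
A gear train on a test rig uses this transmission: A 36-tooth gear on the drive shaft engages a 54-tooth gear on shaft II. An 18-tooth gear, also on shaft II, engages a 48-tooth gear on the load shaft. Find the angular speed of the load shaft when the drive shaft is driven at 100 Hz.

25 Hz

Gear mesh: ratio = 54/36 = 1.5, so shaft II turns at 100 / 1.5 = 66.667 Hz.
Gear mesh: ratio = 48/18 = 2.6667, so the load shaft turns at 66.667 / 2.6667 = 25 Hz.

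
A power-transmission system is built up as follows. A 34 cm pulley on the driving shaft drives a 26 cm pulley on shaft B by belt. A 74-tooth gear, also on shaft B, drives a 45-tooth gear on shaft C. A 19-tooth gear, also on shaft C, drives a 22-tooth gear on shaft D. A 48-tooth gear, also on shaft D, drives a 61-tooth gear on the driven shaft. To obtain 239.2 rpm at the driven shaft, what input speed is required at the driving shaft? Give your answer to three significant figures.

Overall ratio R = 0.76471 × 0.60811 × 1.1579 × 1.2708 = 0.68428.
Required input speed = output speed × R = 239.2 × 0.68428 = 163.68 rpm.

164 rpm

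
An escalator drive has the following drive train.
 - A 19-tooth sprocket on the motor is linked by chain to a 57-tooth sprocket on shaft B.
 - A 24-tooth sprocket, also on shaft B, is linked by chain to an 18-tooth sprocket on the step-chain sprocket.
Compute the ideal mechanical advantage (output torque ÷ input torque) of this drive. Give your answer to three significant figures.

2.25

Each stage contributes driven/driver: chain 57/19 = 3, chain 18/24 = 0.75.
Overall: 3 × 0.75 = 2.25.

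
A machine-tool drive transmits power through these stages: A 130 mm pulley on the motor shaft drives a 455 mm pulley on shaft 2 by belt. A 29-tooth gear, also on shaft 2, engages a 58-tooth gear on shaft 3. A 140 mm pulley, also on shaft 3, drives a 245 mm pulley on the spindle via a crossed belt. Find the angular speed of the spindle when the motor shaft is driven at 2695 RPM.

220 RPM

the motor shaft → shaft 2 (belt, 455/130): 2695 ÷ 3.5 = 770 RPM
shaft 2 → shaft 3 (gear mesh, 58/29): 770 ÷ 2 = 385 RPM
shaft 3 → the spindle (belt, 245/140): 385 ÷ 1.75 = 220 RPM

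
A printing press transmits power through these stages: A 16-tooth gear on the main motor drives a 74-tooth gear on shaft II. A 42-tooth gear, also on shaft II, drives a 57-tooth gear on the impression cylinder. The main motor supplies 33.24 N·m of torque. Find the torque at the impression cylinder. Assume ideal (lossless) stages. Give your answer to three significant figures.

gear mesh 74/16 = 4.625 → τ = 33.24·4.625 = 153.74 N·m
gear mesh 57/42 = 1.3571 → τ = 153.74·1.3571 = 208.64 N·m

209 N·m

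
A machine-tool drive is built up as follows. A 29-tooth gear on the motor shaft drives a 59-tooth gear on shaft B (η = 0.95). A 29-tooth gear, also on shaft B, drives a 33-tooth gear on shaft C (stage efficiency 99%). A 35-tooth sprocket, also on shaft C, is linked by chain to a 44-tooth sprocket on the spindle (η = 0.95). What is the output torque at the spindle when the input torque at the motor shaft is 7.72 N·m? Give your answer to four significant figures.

gear mesh 59/29 = 2.0345 → τ = 7.72·2.0345·0.95 = 14.921 N·m
gear mesh 33/29 = 1.1379 → τ = 14.921·1.1379·0.99 = 16.809 N·m
chain 44/35 = 1.2571 → τ = 16.809·1.2571·0.95 = 20.075 N·m

20.07 N·m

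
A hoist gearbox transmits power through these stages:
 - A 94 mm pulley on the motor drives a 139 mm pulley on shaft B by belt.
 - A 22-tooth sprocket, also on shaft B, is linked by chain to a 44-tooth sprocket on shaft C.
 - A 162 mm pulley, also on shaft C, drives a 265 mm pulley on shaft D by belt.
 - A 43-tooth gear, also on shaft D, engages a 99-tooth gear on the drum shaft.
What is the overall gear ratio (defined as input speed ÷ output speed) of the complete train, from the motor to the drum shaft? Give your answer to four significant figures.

11.14

Each stage contributes driven/driver: belt 139/94 = 1.4787, chain 44/22 = 2, belt 265/162 = 1.6358, gear mesh 99/43 = 2.3023.
Overall: 1.4787 × 2 × 1.6358 × 2.3023 = 11.138.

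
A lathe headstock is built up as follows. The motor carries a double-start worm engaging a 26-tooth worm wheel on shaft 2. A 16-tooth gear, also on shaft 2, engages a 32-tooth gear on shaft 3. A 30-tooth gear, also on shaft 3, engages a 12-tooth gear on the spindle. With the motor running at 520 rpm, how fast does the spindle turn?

50 rpm

the motor → shaft 2 (worm, 26/2): 520 ÷ 13 = 40 rpm
shaft 2 → shaft 3 (gear mesh, 32/16): 40 ÷ 2 = 20 rpm
shaft 3 → the spindle (gear mesh, 12/30): 20 ÷ 0.4 = 50 rpm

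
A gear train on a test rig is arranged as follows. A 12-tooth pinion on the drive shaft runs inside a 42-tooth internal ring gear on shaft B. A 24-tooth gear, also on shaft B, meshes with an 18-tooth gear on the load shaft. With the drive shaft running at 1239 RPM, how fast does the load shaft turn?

472 RPM

Internal gear: ratio = 42/12 = 3.5, so shaft B turns at 1239 / 3.5 = 354 RPM.
Gear mesh: ratio = 18/24 = 0.75, so the load shaft turns at 354 / 0.75 = 472 RPM.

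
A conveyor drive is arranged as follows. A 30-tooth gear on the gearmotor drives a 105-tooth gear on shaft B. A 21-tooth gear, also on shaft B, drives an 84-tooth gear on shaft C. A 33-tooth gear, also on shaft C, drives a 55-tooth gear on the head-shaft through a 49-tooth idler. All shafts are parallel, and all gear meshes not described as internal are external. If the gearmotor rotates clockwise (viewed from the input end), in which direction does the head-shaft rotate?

clockwise

the gearmotor → shaft B: external mesh, 1 reversal → CCW.
shaft B → shaft C: external mesh, 1 reversal → CW.
shaft C → the head-shaft: driver → idler → driven is 2 external meshes, 2 reversals → CW.
4 reversals in total — an even number — so the head-shaft turns the same way as the gearmotor.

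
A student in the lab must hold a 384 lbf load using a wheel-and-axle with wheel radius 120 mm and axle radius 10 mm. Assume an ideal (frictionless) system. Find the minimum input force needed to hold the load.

Wheel-and-axle MA = R/r = 120/10 = 12.
Effort = load / MA = 384 / 12 = 32 lbf.

32 lbf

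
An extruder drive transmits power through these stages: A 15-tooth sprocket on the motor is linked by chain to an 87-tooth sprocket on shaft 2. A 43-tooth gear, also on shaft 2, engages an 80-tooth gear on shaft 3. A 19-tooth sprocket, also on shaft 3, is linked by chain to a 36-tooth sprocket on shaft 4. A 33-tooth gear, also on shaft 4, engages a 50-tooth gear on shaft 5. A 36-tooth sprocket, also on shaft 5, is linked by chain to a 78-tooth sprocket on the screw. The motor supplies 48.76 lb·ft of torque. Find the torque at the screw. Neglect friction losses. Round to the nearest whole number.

3273 lb·ft

After the chain (87/15): 48.76 × 5.8 = 282.81 lb·ft
After the gear mesh (80/43): 282.81 × 1.8605 = 526.15 lb·ft
After the chain (36/19): 526.15 × 1.8947 = 996.92 lb·ft
After the gear mesh (50/33): 996.92 × 1.5152 = 1510.5 lb·ft
After the chain (78/36): 1510.5 × 2.1667 = 3272.7 lb·ft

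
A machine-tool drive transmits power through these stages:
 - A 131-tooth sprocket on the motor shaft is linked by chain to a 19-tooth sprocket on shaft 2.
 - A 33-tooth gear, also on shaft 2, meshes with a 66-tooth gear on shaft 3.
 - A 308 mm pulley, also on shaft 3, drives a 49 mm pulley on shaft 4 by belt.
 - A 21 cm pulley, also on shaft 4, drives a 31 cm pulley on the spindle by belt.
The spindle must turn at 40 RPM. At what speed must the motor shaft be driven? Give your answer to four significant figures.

2.725 RPM

Overall ratio R = 0.14504 × 2 × 0.15909 × 1.4762 = 0.068124.
Required input speed = output speed × R = 40 × 0.068124 = 2.725 RPM.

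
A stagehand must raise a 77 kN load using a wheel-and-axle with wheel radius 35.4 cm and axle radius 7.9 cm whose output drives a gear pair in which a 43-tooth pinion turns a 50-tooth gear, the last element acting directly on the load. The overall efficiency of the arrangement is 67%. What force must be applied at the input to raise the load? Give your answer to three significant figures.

22.1 kN

Wheel-and-axle MA = R/r = 35.4/7.9 = 4.481.
Gear pair MA = 50/43 = 1.1628.
Combined ideal MA = 4.481 × 1.1628 = 5.2105.
Actual MA = 5.2105 × 0.67 = 3.491.
Effort = load / actual MA = 77 / 3.491 = 22.057 kN.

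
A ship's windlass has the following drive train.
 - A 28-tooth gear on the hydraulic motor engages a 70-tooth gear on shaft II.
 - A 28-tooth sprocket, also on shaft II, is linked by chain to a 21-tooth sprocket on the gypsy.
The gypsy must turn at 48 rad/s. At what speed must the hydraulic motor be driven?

90 rad/s

Overall ratio R = 2.5 × 0.75 = 1.875.
Required input speed = output speed × R = 48 × 1.875 = 90 rad/s.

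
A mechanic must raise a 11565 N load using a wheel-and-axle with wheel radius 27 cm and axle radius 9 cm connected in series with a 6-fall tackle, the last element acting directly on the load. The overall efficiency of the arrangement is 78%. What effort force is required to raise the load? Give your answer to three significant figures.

824 N

Wheel-and-axle MA = R/r = 27/9 = 3.
Block-and-tackle MA = number of supporting rope parts = 6.
Combined ideal MA = 3 × 6 = 18.
Actual MA = 18 × 0.78 = 14.04.
Effort = load / actual MA = 11565 / 14.04 = 823.72 N.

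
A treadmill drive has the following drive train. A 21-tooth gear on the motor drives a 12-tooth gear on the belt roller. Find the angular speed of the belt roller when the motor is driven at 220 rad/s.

Gear mesh: ratio = 12/21 = 0.57143, so the belt roller turns at 220 / 0.57143 = 385 rad/s.

385 rad/s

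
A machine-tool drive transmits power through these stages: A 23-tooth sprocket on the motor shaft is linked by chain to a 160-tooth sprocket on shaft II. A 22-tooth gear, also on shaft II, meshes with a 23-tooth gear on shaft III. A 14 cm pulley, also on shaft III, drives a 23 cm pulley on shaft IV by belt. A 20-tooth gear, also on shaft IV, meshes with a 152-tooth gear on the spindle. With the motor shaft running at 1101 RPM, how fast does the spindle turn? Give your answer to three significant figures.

chain 160/23 = 6.9565 → 1101/6.9565 = 158.27 RPM
gear mesh 23/22 = 1.0455 → 158.27/1.0455 = 151.39 RPM
belt 23/14 = 1.6429 → 151.39/1.6429 = 92.149 RPM
gear mesh 152/20 = 7.6 → 92.149/7.6 = 12.125 RPM

12.1 RPM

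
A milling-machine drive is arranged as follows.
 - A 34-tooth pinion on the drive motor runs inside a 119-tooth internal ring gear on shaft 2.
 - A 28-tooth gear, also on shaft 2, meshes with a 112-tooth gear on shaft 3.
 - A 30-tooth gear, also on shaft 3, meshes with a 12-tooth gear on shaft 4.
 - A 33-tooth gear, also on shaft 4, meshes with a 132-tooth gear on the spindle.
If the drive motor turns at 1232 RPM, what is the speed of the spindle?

55 RPM

the drive motor → shaft 2 (internal gear, 119/34): 1232 ÷ 3.5 = 352 RPM
shaft 2 → shaft 3 (gear mesh, 112/28): 352 ÷ 4 = 88 RPM
shaft 3 → shaft 4 (gear mesh, 12/30): 88 ÷ 0.4 = 220 RPM
shaft 4 → the spindle (gear mesh, 132/33): 220 ÷ 4 = 55 RPM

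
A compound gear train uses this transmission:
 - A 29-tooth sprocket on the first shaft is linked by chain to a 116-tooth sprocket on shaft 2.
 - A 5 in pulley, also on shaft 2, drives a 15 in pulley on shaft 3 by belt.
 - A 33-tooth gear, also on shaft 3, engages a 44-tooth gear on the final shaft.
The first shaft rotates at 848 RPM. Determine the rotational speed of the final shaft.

Chain: ratio = 116/29 = 4, so shaft 2 turns at 848 / 4 = 212 RPM.
Belt: ratio = 15/5 = 3, so shaft 3 turns at 212 / 3 = 70.667 RPM.
Gear mesh: ratio = 44/33 = 1.3333, so the final shaft turns at 70.667 / 1.3333 = 53 RPM.

53 RPM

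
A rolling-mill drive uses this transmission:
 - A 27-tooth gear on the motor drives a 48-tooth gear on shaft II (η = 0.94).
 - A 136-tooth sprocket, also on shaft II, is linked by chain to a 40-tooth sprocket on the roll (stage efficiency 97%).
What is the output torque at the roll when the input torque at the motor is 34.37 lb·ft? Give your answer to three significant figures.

After the gear mesh (48/27): 34.37 × 1.7778 × 0.94 = 57.436 lb·ft
After the chain (40/136): 57.436 × 0.29412 × 0.97 = 16.386 lb·ft

16.4 lb·ft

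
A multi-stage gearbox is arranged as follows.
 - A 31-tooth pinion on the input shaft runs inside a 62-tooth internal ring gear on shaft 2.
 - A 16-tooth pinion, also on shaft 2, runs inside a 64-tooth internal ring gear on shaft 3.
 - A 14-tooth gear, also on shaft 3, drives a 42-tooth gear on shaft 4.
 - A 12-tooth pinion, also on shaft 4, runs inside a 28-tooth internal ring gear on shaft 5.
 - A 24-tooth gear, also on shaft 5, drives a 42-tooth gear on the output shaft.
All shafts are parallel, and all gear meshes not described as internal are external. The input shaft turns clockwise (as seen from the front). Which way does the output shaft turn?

clockwise

the input shaft → shaft 2: internal mesh, same direction → CW.
shaft 2 → shaft 3: internal mesh, same direction → CW.
shaft 3 → shaft 4: external mesh, 1 reversal → CCW.
shaft 4 → shaft 5: internal mesh, same direction → CCW.
shaft 5 → the output shaft: external mesh, 1 reversal → CW.
2 reversals in total — an even number — so the output shaft turns the same way as the input shaft.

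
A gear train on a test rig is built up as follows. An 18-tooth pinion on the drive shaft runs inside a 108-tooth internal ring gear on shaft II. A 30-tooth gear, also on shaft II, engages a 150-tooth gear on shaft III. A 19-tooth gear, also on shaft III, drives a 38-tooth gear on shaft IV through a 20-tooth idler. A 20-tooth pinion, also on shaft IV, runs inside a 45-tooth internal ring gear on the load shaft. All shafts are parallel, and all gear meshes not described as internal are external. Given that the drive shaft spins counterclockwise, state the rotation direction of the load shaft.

the drive shaft → shaft II: internal mesh, same direction → CCW.
shaft II → shaft III: external mesh, 1 reversal → CW.
shaft III → shaft IV: driver → idler → driven is 2 external meshes, 2 reversals → CW.
shaft IV → the load shaft: internal mesh, same direction → CW.
3 reversals in total — an odd number — so the load shaft turns opposite to the drive shaft.

clockwise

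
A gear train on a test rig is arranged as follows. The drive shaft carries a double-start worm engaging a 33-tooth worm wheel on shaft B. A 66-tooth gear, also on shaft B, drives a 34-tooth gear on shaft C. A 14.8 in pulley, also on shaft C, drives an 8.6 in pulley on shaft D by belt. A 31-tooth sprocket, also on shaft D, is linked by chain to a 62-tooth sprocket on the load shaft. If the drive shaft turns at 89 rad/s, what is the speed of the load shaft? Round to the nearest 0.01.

the drive shaft → shaft B (worm, 33/2): 89 ÷ 16.5 = 5.3939 rad/s
shaft B → shaft C (gear mesh, 34/66): 5.3939 ÷ 0.51515 = 10.471 rad/s
shaft C → shaft D (belt, 8.6/14.8): 10.471 ÷ 0.58108 = 18.019 rad/s
shaft D → the load shaft (chain, 62/31): 18.019 ÷ 2 = 9.0096 rad/s

9.01 rad/s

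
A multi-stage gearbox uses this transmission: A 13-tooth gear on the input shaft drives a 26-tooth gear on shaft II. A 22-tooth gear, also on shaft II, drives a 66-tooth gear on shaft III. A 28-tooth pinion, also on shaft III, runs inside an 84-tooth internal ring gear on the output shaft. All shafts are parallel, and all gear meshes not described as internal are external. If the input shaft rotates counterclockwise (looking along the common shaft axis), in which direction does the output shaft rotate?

the input shaft → shaft II: external mesh, 1 reversal → CW.
shaft II → shaft III: external mesh, 1 reversal → CCW.
shaft III → the output shaft: internal mesh, same direction → CCW.
2 reversals in total — an even number — so the output shaft turns the same way as the input shaft.

counterclockwise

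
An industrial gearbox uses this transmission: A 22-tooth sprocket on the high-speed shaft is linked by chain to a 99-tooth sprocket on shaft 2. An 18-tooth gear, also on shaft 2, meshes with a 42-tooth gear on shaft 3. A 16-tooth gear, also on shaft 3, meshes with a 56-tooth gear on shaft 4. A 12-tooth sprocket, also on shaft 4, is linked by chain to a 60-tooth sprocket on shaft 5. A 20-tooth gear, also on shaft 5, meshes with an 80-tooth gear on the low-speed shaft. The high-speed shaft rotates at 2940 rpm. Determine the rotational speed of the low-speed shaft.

4 rpm

chain 99/22 = 4.5 → 2940/4.5 = 653.33 rpm
gear mesh 42/18 = 2.3333 → 653.33/2.3333 = 280 rpm
gear mesh 56/16 = 3.5 → 280/3.5 = 80 rpm
chain 60/12 = 5 → 80/5 = 16 rpm
gear mesh 80/20 = 4 → 16/4 = 4 rpm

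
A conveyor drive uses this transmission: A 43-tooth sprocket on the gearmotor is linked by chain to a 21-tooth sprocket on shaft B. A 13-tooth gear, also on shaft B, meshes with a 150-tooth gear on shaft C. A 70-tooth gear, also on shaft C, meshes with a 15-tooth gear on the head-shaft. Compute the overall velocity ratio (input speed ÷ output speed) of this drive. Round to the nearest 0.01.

1.21

Each stage contributes driven/driver: chain 21/43 = 0.48837, gear mesh 150/13 = 11.538, gear mesh 15/70 = 0.21429.
Overall: 0.48837 × 11.538 × 0.21429 = 1.2075.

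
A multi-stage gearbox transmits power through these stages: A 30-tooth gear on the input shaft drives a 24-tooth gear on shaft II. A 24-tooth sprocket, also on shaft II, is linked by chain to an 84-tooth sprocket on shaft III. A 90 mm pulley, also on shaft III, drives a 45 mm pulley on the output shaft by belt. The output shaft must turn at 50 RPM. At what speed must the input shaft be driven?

70 RPM

Overall ratio R = 0.8 × 3.5 × 0.5 = 1.4.
Required input speed = output speed × R = 50 × 1.4 = 70 RPM.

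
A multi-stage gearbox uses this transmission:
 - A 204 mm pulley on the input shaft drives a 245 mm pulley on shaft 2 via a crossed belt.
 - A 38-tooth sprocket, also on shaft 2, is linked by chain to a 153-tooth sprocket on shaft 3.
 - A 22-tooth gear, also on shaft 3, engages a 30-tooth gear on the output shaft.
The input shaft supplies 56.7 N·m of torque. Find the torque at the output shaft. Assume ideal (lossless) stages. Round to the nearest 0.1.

After the belt (245/204): 56.7 × 1.201 = 68.096 N·m
After the chain (153/38): 68.096 × 4.0263 = 274.17 N·m
After the gear mesh (30/22): 274.17 × 1.3636 = 373.87 N·m

373.9 N·m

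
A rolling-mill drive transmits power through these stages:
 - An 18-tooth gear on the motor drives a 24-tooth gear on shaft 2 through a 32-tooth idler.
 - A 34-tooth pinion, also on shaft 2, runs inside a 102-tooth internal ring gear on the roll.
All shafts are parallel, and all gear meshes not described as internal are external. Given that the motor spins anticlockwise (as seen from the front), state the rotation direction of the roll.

the motor → shaft 2: driver → idler → driven is 2 external meshes, 2 reversals → CCW.
shaft 2 → the roll: internal mesh, same direction → CCW.
2 reversals in total — an even number — so the roll turns the same way as the motor.

anticlockwise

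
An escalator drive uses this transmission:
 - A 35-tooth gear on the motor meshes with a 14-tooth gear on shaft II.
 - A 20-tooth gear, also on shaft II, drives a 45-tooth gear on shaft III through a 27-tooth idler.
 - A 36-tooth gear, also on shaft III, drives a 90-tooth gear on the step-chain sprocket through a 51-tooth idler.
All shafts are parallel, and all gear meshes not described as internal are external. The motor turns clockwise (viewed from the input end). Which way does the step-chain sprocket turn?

counterclockwise

the motor → shaft II: external mesh, 1 reversal → CCW.
shaft II → shaft III: driver → idler → driven is 2 external meshes, 2 reversals → CCW.
shaft III → the step-chain sprocket: driver → idler → driven is 2 external meshes, 2 reversals → CCW.
5 reversals in total — an odd number — so the step-chain sprocket turns opposite to the motor.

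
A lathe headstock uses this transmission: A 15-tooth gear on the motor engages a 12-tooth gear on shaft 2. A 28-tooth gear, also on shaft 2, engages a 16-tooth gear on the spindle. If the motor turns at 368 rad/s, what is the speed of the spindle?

gear mesh 12/15 = 0.8 → 368/0.8 = 460 rad/s
gear mesh 16/28 = 0.57143 → 460/0.57143 = 805 rad/s

805 rad/s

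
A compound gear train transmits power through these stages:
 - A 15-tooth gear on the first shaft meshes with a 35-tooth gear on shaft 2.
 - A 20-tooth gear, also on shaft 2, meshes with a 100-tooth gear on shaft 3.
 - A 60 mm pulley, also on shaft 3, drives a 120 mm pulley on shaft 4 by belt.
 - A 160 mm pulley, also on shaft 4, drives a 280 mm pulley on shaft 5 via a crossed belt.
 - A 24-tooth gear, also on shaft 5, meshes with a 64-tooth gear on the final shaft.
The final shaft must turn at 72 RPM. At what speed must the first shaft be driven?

7840 RPM

Overall ratio R = 2.3333 × 5 × 2 × 1.75 × 2.6667 = 108.89.
Required input speed = output speed × R = 72 × 108.89 = 7840 RPM.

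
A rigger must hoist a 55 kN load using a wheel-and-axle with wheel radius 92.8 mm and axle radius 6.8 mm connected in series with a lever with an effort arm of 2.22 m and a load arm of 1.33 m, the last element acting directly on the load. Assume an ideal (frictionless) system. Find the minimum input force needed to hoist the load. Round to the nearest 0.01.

2.41 kN

Wheel-and-axle MA = R/r = 92.8/6.8 = 13.647.
Lever MA = effort arm / load arm = 2.22/1.33 = 1.6692.
Combined ideal MA = 13.647 × 1.6692 = 22.779.
Effort = load / MA = 55 / 22.779 = 2.4145 kN.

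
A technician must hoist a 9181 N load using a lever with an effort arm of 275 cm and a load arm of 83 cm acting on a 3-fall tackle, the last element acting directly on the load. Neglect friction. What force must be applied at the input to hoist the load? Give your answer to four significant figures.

923.7 N

Lever MA = effort arm / load arm = 275/83 = 3.3133.
Block-and-tackle MA = number of supporting rope parts = 3.
Combined ideal MA = 3.3133 × 3 = 9.9398.
Effort = load / MA = 9181 / 9.9398 = 923.66 N.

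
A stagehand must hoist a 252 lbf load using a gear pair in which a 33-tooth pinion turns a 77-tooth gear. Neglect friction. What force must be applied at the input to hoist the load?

108 lbf

Gear pair MA = 77/33 = 2.3333.
Effort = load / MA = 252 / 2.3333 = 108 lbf.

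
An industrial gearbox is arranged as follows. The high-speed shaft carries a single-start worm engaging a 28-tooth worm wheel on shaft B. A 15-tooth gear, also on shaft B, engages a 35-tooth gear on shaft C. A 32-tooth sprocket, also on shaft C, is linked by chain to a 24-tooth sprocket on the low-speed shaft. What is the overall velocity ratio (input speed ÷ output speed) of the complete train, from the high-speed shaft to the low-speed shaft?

49

Each stage contributes driven/driver: worm 28/1 = 28, gear mesh 35/15 = 2.3333, chain 24/32 = 0.75.
Overall: 28 × 2.3333 × 0.75 = 49.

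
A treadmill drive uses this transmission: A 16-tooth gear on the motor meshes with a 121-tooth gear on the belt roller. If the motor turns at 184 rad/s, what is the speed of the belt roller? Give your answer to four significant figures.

24.33 rad/s

gear mesh 121/16 = 7.5625 → 184/7.5625 = 24.331 rad/s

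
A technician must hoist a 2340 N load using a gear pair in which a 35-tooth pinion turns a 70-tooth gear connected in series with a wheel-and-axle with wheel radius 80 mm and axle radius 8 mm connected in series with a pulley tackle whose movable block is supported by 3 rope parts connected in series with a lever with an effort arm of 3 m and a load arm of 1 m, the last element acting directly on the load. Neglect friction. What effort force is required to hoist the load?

13 N

Gear pair MA = 70/35 = 2.
Wheel-and-axle MA = R/r = 80/8 = 10.
Block-and-tackle MA = number of supporting rope parts = 3.
Lever MA = effort arm / load arm = 3/1 = 3.
Combined ideal MA = 2 × 10 × 3 × 3 = 180.
Effort = load / MA = 2340 / 180 = 13 N.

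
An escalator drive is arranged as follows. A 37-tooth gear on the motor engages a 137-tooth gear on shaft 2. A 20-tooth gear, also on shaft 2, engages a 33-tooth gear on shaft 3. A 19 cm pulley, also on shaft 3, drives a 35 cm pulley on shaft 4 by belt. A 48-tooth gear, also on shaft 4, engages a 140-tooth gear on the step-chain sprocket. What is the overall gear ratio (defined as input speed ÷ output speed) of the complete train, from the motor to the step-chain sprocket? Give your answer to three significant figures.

32.8

Each stage contributes driven/driver: gear mesh 137/37 = 3.7027, gear mesh 33/20 = 1.65, belt 35/19 = 1.8421, gear mesh 140/48 = 2.9167.
Overall: 3.7027 × 1.65 × 1.8421 × 2.9167 = 32.825.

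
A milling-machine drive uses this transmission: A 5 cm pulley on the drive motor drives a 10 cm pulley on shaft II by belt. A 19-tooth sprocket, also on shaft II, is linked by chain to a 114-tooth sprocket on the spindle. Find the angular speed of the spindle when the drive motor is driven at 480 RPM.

the drive motor → shaft II (belt, 10/5): 480 ÷ 2 = 240 RPM
shaft II → the spindle (chain, 114/19): 240 ÷ 6 = 40 RPM

40 RPM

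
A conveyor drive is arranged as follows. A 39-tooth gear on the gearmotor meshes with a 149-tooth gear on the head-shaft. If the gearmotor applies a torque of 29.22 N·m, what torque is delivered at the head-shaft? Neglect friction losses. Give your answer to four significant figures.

111.6 N·m

After the gear mesh (149/39): 29.22 × 3.8205 = 111.64 N·m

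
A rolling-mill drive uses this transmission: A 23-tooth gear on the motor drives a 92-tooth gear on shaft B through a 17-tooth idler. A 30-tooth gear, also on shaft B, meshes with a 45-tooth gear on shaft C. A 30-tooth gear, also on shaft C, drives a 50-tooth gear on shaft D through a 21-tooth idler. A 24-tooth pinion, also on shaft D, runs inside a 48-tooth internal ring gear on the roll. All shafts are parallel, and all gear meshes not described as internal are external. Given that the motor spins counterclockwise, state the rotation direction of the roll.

the motor → shaft B: driver → idler → driven is 2 external meshes, 2 reversals → CCW.
shaft B → shaft C: external mesh, 1 reversal → CW.
shaft C → shaft D: driver → idler → driven is 2 external meshes, 2 reversals → CW.
shaft D → the roll: internal mesh, same direction → CW.
5 reversals in total — an odd number — so the roll turns opposite to the motor.

clockwise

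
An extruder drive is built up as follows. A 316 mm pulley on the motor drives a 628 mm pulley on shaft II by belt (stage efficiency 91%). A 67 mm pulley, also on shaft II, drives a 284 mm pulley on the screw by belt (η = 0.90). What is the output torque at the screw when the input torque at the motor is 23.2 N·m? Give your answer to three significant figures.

After the belt (628/316): 23.2 × 1.9873 × 0.91 = 41.957 N·m
After the belt (284/67): 41.957 × 4.2388 × 0.90 = 160.06 N·m

160 N·m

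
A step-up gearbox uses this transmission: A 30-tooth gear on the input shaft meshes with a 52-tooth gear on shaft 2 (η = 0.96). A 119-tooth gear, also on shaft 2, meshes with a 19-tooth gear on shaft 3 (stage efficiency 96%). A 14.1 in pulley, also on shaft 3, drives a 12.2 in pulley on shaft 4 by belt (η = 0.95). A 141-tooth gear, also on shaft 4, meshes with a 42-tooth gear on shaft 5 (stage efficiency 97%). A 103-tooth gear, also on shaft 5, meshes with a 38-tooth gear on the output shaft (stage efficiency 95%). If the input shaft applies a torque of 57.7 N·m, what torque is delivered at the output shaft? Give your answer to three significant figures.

1.23 N·m

gear mesh 52/30 = 1.7333 → τ = 57.7·1.7333·0.96 = 96.013 N·m
gear mesh 19/119 = 0.15966 → τ = 96.013·0.15966·0.96 = 14.717 N·m
belt 12.2/14.1 = 0.86525 → τ = 14.717·0.86525·0.95 = 12.097 N·m
gear mesh 42/141 = 0.29787 → τ = 12.097·0.29787·0.97 = 3.4952 N·m
gear mesh 38/103 = 0.36893 → τ = 3.4952·0.36893·0.95 = 1.225 N·m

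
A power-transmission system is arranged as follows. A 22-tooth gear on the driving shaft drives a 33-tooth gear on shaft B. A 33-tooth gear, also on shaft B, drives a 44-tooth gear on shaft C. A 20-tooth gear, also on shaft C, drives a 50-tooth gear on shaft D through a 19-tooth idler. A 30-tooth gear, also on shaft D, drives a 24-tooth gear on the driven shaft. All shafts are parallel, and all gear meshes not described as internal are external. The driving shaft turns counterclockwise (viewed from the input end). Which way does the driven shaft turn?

the driving shaft → shaft B: external mesh, 1 reversal → CW.
shaft B → shaft C: external mesh, 1 reversal → CCW.
shaft C → shaft D: driver → idler → driven is 2 external meshes, 2 reversals → CCW.
shaft D → the driven shaft: external mesh, 1 reversal → CW.
5 reversals in total — an odd number — so the driven shaft turns opposite to the driving shaft.

clockwise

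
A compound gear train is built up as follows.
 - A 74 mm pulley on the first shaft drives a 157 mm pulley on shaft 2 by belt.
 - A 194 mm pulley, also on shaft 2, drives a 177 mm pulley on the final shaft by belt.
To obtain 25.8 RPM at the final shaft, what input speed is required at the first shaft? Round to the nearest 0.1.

Overall ratio R = 2.1216 × 0.91237 = 1.9357.
Required input speed = output speed × R = 25.8 × 1.9357 = 49.941 RPM.

49.9 RPM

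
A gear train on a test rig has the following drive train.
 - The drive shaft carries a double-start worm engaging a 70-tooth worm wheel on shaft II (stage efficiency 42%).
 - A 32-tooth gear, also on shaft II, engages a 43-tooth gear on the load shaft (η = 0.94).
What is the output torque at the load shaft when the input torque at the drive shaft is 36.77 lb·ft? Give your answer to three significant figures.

683 lb·ft

Worm: ratio = 70/2 = 35; torque at shaft II = 36.77 × 35 × 0.42 = 540.52 lb·ft.
Gear mesh: ratio = 43/32 = 1.3438; torque at the load shaft = 540.52 × 1.3438 × 0.94 = 682.74 lb·ft.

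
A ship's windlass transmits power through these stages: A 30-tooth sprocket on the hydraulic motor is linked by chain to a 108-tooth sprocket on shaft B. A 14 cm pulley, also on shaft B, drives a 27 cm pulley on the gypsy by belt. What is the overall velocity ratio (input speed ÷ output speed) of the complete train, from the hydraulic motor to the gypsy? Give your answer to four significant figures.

6.943

Each stage contributes driven/driver: chain 108/30 = 3.6, belt 27/14 = 1.9286.
Overall: 3.6 × 1.9286 = 6.9429.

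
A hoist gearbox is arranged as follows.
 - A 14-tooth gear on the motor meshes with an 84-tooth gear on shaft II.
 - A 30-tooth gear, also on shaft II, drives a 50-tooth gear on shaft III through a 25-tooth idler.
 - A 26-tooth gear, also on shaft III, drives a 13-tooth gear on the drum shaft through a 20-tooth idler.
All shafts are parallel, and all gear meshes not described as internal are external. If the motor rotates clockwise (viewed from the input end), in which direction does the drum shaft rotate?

counterclockwise

the motor → shaft II: external mesh, 1 reversal → CCW.
shaft II → shaft III: driver → idler → driven is 2 external meshes, 2 reversals → CCW.
shaft III → the drum shaft: driver → idler → driven is 2 external meshes, 2 reversals → CCW.
5 reversals in total — an odd number — so the drum shaft turns opposite to the motor.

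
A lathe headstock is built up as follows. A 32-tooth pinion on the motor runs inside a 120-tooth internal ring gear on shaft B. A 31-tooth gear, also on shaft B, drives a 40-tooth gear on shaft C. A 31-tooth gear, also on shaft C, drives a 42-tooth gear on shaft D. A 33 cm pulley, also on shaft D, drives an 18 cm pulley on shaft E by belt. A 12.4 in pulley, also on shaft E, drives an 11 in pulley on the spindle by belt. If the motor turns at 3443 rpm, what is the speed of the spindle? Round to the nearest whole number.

the motor → shaft B (internal gear, 120/32): 3443 ÷ 3.75 = 918.13 rpm
shaft B → shaft C (gear mesh, 40/31): 918.13 ÷ 1.2903 = 711.55 rpm
shaft C → shaft D (gear mesh, 42/31): 711.55 ÷ 1.3548 = 525.19 rpm
shaft D → shaft E (belt, 18/33): 525.19 ÷ 0.54545 = 962.86 rpm
shaft E → the spindle (belt, 11/12.4): 962.86 ÷ 0.8871 = 1085.4 rpm

1085 rpm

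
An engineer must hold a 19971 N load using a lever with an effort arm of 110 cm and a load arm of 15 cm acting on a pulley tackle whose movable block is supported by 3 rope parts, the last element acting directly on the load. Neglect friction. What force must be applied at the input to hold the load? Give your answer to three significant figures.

Lever MA = effort arm / load arm = 110/15 = 7.3333.
Block-and-tackle MA = number of supporting rope parts = 3.
Combined ideal MA = 7.3333 × 3 = 22.
Effort = load / MA = 19971 / 22 = 907.77 N.

908 N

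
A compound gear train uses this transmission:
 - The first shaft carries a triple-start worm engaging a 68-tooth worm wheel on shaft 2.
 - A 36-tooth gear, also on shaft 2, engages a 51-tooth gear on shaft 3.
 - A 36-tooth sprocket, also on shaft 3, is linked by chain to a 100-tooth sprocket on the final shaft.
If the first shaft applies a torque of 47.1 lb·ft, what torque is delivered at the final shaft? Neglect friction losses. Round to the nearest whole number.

4201 lb·ft

After the worm (68/3): 47.1 × 22.667 = 1067.6 lb·ft
After the gear mesh (51/36): 1067.6 × 1.4167 = 1512.4 lb·ft
After the chain (100/36): 1512.4 × 2.7778 = 4201.2 lb·ft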